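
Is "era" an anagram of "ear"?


Word 1: "ear" → sorted: aer
Word 2: "era" → sorted: aer
Same letters? aer == aer
Anagram = Yes


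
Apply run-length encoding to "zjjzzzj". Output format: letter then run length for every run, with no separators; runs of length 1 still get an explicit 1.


String: "zjjzzzj"
Scanning for consecutive runs:
  'z' x 1
  'j' x 2
  'z' x 3
  'j' x 1
RLE = "z1j2z3j1"


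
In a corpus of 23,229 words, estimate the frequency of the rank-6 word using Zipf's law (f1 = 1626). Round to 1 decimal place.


Zipf's law: f(r) = f(1) / r
f(1) = 1626
f(6) = 1626 / 6
= 271.0 occurrences


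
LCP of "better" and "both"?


Word 1: "better"
Word 2: "both"
Comparing from start:
  Pos 0: 'b' == 'b'
  Pos 1: 'e' != 'o' (stop)
LCP = "b" (length 1)


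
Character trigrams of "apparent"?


Word: "apparent" (length 8)
Number of trigrams = 8 - 3 + 1 = 6
  Position 0: "app"
  Position 1: "ppa"
  Position 2: "par"
  Position 3: "are"
  Position 4: "ren"
  Position 5: "ent"
Trigrams = "app", "ppa", "par", "are", "ren", "ent"


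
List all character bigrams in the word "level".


Word: "level" (length 5)
Number of bigrams = 5 - 2 + 1 = 4
  Position 0: "le"
  Position 1: "ev"
  Position 2: "ve"
  Position 3: "el"
Bigrams = "le", "ev", "ve", "el"


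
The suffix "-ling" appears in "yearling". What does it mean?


Suffix: -ling
Example: yearling = year + -ling
Meaning = small / young


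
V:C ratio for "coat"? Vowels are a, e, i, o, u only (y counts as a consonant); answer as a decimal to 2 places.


Word: "coat"
Vowels (a,e,i,o,u): 2
Consonants: 2
Ratio = 2/2
= 1.00


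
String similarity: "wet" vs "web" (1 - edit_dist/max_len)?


Word 1: "wet" (length 3)
Word 2: "web" (length 3)
One optimal edit sequence:
  1. keep 'w'
  2. keep 'e'
  3. substitute 't' -> 'b'  (+1)
Edit distance = 1
Max length = max(3, 3) = 3
Similarity = 1 - 1/3
= 0.6667


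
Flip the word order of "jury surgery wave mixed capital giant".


Original: "jury surgery wave mixed capital giant"
Words (1..n): jury | surgery | wave | mixed | capital | giant
Reversed (n..1): giant | capital | mixed | wave | surgery | jury
Result = "giant capital mixed wave surgery jury"


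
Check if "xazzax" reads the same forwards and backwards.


Word: "xazzax"
Reversed: "xazzax"
Forward == Backward? xazzax == xazzax
Palindrome = Yes


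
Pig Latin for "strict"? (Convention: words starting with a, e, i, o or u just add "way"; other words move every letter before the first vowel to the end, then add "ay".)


Word: "strict"
Starts with consonant(s) → move to end, add 'ay'
Consonant cluster: "str"
Pig Latin = "ictstray"


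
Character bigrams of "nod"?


Word: "nod" (length 3)
Number of bigrams = 3 - 2 + 1 = 2
  Position 0: "no"
  Position 1: "od"
Bigrams = "no", "od"


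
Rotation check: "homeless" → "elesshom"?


Word: "homeless", Candidate: "elesshom"
Method: check if candidate is substring of word+word
"homelesshomeless" contains "elesshom"? Yes
Is rotation = Yes


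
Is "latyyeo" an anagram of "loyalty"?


Word 1: "loyalty" → sorted: allotyy
Word 2: "latyyeo" → sorted: aelotyy
Same letters? allotyy != aelotyy
Anagram = No


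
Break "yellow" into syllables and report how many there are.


Word: "yellow"
Syllable breakdown: yel | low
Counting: 2 parts
= 2 syllables


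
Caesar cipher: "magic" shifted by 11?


Word: "magic"
Shift: 11
Each letter → (letter + shift) mod 26:
  'm' (12) + 11 = 23 → 'x'
  'a' (0) + 11 = 11 → 'l'
  'g' (6) + 11 = 17 → 'r'
  'i' (8) + 11 = 19 → 't'
  'c' (2) + 11 = 13 → 'n'
Result = "xlrtn"


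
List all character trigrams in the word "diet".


Word: "diet" (length 4)
Number of trigrams = 4 - 3 + 1 = 2
  Position 0: "die"
  Position 1: "iet"
Trigrams = "die", "iet"


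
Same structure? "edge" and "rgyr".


Pattern of "edge": [0, 1, 2, 0]
Pattern of "rgyr": [0, 1, 2, 0]
Patterns match
Same pattern = Yes


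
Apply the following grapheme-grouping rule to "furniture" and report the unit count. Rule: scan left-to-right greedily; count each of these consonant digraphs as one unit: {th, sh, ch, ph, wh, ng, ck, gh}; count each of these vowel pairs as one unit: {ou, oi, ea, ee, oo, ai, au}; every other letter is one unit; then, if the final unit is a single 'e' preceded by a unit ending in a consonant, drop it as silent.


Word: "furniture" (9 letters)
Left-to-right scan:
  [1] 'f' (letter)
  [2] 'u' (letter)
  [3] 'r' (letter)
  [4] 'n' (letter)
  [5] 'i' (letter)
  [6] 't' (letter)
  [7] 'u' (letter)
  [8] 'r' (letter)
  [9] 'e' (letter)
Units from scan: 9
Final unit is 'e' after a consonant -> drop as silent (-1)
Sound units = 8 units


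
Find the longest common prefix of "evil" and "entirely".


Word 1: "evil"
Word 2: "entirely"
Comparing from start:
  Pos 0: 'e' == 'e'
  Pos 1: 'v' != 'n' (stop)
LCP = "e" (length 1)


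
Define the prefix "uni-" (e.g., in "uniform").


Prefix: uni-
Example: uniform (uni- + form)
Meaning = one


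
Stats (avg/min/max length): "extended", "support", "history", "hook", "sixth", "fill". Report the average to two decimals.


Lengths: "extended"=8, "support"=7, "history"=7, "hook"=4, "sixth"=5, "fill"=4
Sum = 35, Count = 6
Average = 35/6 = 5.83
= avg=5.83, min=4, max=8


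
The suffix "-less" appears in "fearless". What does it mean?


Suffix: -less
As in: fearless -> fear + -less
Meaning = without


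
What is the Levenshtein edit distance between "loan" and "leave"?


Word 1: "loan" (length 4)
Word 2: "leave" (length 5)
One optimal edit sequence (insert/delete/substitute each cost 1):
  1. keep 'l'
  2. substitute 'o' -> 'e'  (+1)
  3. keep 'a'
  4. insert 'v'  (+1)
  5. substitute 'n' -> 'e'  (+1)
Total edit operations: 3
Edit distance = 3


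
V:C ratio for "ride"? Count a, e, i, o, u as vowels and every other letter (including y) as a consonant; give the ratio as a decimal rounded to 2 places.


Word: "ride"
Vowels (a,e,i,o,u): 2
Consonants: 2
Ratio = 2/2
= 1.00


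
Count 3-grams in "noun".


Word: "noun" (length 4)
Number of 3-grams = length - 3 + 1 = 4 - 3 + 1
= 2


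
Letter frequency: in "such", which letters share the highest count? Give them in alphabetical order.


Word: "such"
Letter counts:
  'c': 1
  'h': 1
  's': 1
  'u': 1
Maximum count = 1
Most frequent = 'c', 'h', 's', 'u' (1 time each)


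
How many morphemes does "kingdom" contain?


Word: "kingdom"
Morphemes: king + -dom
Each morpheme carries meaning
= 2 morphemes


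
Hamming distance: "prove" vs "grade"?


Comparing character by character (same length = 5):
  Pos 0: 'p' vs 'g' !=
  Pos 1: 'r' vs 'r' =
  Pos 2: 'o' vs 'a' !=
  Pos 3: 'v' vs 'd' !=
  Pos 4: 'e' vs 'e' =
Hamming distance = 3


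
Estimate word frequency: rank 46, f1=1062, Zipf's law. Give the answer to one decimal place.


Zipf's law: f(r) = f(1) / r
f(1) = 1062
f(46) = 1062 / 46
= 23.1 occurrences


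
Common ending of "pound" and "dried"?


Word 1: "pound"
Word 2: "dried"
Comparing from end:
  Pos -1: 'd' == 'd'
  Pos -2: 'n' != 'e' (stop)
LCS = "d" (length 1)


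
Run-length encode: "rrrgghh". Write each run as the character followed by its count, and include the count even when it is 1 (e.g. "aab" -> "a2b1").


String: "rrrgghh"
Scanning for consecutive runs:
  'r' x 3
  'g' x 2
  'h' x 2
RLE = "r3g2h2"


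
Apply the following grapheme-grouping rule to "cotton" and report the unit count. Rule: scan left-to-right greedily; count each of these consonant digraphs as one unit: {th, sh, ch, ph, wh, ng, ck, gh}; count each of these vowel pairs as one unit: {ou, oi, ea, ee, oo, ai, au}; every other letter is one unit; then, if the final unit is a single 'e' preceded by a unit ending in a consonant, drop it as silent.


Word: "cotton" (6 letters)
Left-to-right scan:
  (1) 'c' (letter)
  (2) 'o' (letter)
  (3) 't' (letter)
  (4) 't' (letter)
  (5) 'o' (letter)
  (6) 'n' (letter)
Units from scan: 6
Sound units = 6 units


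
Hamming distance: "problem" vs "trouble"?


Comparing character by character (same length = 7):
  Pos 0: 'p' vs 't' !=
  Pos 1: 'r' vs 'r' =
  Pos 2: 'o' vs 'o' =
  Pos 3: 'b' vs 'u' !=
  Pos 4: 'l' vs 'b' !=
  Pos 5: 'e' vs 'l' !=
  Pos 6: 'm' vs 'e' !=
Hamming distance = 5


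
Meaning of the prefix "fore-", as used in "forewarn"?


Prefix: fore-
Example: forewarn (fore- + warn)
Meaning = before


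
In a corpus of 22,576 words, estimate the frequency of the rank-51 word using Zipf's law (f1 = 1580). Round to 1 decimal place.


Zipf's law: f(r) = f(1) / r
f(1) = 1580
f(51) = 1580 / 51
= 31.0 occurrences


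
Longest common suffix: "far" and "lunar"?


Word 1: "far"
Word 2: "lunar"
Comparing from end:
  Pos -1: 'r' == 'r'
  Pos -2: 'a' == 'a'
  Pos -3: 'f' != 'n' (stop)
LCS = "ar" (length 2)


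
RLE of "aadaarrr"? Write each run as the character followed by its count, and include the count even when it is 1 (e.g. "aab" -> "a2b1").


String: "aadaarrr"
Scanning for consecutive runs:
  'a' x 2
  'd' x 1
  'a' x 2
  'r' x 3
RLE = "a2d1a2r3"


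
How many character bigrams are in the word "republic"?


Word: "republic" (length 8)
Number of 2-grams = length - 2 + 1 = 8 - 2 + 1
= 7


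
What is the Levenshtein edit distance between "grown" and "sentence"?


Word 1: "grown" (length 5)
Word 2: "sentence" (length 8)
One optimal edit sequence (insert/delete/substitute each cost 1):
  1. insert 's'  (+1)
  2. substitute 'g' -> 'e'  (+1)
  3. substitute 'r' -> 'n'  (+1)
  4. substitute 'o' -> 't'  (+1)
  5. substitute 'w' -> 'e'  (+1)
  6. keep 'n'
  7. insert 'c'  (+1)
  8. insert 'e'  (+1)
Total edit operations: 7
Edit distance = 7


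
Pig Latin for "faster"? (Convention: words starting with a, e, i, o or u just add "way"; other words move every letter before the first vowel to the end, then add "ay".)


Word: "faster"
Starts with consonant(s) → move to end, add 'ay'
Consonant cluster: "f"
Pig Latin = "asterfay"


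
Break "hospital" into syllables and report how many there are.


Word: "hospital"
Syllable breakdown: hos · pi · tal
Counting: 3 parts
= 3 syllables


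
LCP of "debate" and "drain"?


Word 1: "debate"
Word 2: "drain"
Comparing from start:
  Pos 0: 'd' == 'd'
  Pos 1: 'e' != 'r' (stop)
LCP = "d" (length 1)


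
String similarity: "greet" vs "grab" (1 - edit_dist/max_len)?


Word 1: "greet" (length 5)
Word 2: "grab" (length 4)
One optimal edit sequence:
  1. keep 'g'
  2. keep 'r'
  3. delete 'e'  (+1)
  4. substitute 'e' -> 'a'  (+1)
  5. substitute 't' -> 'b'  (+1)
Edit distance = 3
Max length = max(5, 4) = 5
Similarity = 1 - 3/5
= 0.4000


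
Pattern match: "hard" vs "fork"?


Pattern of "hard": [0, 1, 2, 3]
Pattern of "fork": [0, 1, 2, 3]
Patterns match
Same pattern = Yes


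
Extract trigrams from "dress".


Word: "dress" (length 5)
Number of trigrams = 5 - 3 + 1 = 3
  Position 0: "dre"
  Position 1: "res"
  Position 2: "ess"
Trigrams = "dre", "res", "ess"


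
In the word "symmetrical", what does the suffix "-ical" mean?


Suffix: -ical
Example: symmetrical (symmetry + -ical, with a spelling change)
Meaning = relating to


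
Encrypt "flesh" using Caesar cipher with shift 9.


Word: "flesh"
Shift: 9
Each letter → (letter + shift) mod 26:
  'f' (5) + 9 = 14 → 'o'
  'l' (11) + 9 = 20 → 'u'
  'e' (4) + 9 = 13 → 'n'
  's' (18) + 9 = 1 → 'b'
  'h' (7) + 9 = 16 → 'q'
Result = "ounbq"


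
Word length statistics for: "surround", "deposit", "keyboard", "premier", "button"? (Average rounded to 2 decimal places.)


Lengths: "surround"=8, "deposit"=7, "keyboard"=8, "premier"=7, "button"=6
Sum = 36, Count = 5
Average = 36/5 = 7.20
= avg=7.20, min=6, max=8


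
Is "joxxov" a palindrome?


Word: "joxxov"
Reversed: "voxxoj"
Forward == Backward? joxxov != voxxoj
Palindrome = No


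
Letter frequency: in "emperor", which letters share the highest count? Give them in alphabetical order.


Word: "emperor"
Letter counts:
  'e': 2
  'm': 1
  'o': 1
  'p': 1
  'r': 2
Maximum count = 2
Most frequent = 'e', 'r' (2 times each)


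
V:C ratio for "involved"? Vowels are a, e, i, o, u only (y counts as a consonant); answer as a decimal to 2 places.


Word: "involved"
Vowels (a,e,i,o,u): 3
Consonants: 5
Ratio = 3/5
= 0.60


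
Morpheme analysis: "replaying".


Word: "replaying"
Morphemes: re- | play | -ing
Each morpheme carries meaning
= 3 morphemes


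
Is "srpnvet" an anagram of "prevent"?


Word 1: "prevent" → sorted: eenprtv
Word 2: "srpnvet" → sorted: enprstv
Same letters? eenprtv != enprstv
Anagram = No


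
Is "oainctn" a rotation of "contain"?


Word: "contain", Candidate: "oainctn"
Method: check if candidate is substring of word+word
"containcontain" contains "oainctn"? No
Is rotation = No


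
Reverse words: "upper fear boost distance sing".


Original: "upper fear boost distance sing"
Words (1..n): upper | fear | boost | distance | sing
Reversed (n..1): sing | distance | boost | fear | upper
Result = "sing distance boost fear upper"


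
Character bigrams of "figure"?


Word: "figure" (length 6)
Number of bigrams = 6 - 2 + 1 = 5
  Position 0: "fi"
  Position 1: "ig"
  Position 2: "gu"
  Position 3: "ur"
  Position 4: "re"
Bigrams = "fi", "ig", "gu", "ur", "re"


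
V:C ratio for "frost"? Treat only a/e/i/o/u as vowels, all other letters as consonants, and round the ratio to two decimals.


Word: "frost"
Vowels (a,e,i,o,u): 1
Consonants: 4
Ratio = 1/4
= 0.25


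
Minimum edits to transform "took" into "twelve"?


Word 1: "took" (length 4)
Word 2: "twelve" (length 6)
One optimal edit sequence (insert/delete/substitute each cost 1):
  1. keep 't'
  2. insert 'w'  (+1)
  3. insert 'e'  (+1)
  4. substitute 'o' -> 'l'  (+1)
  5. substitute 'o' -> 'v'  (+1)
  6. substitute 'k' -> 'e'  (+1)
Total edit operations: 5
Edit distance = 5


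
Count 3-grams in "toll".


Word: "toll" (length 4)
Number of 3-grams = length - 3 + 1 = 4 - 3 + 1
= 2


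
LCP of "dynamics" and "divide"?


Word 1: "dynamics"
Word 2: "divide"
Comparing from start:
  Pos 0: 'd' == 'd'
  Pos 1: 'y' != 'i' (stop)
LCP = "d" (length 1)


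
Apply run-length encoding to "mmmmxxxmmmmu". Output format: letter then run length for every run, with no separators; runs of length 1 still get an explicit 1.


String: "mmmmxxxmmmmu"
Scanning for consecutive runs:
  'm' x 4
  'x' x 3
  'm' x 4
  'u' x 1
RLE = "m4x3m4u1"


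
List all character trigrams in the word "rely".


Word: "rely" (length 4)
Number of trigrams = 4 - 3 + 1 = 2
  Position 0: "rel"
  Position 1: "ely"
Trigrams = "rel", "ely"


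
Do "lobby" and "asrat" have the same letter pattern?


Pattern of "lobby": [0, 1, 2, 2, 3]
Pattern of "asrat": [0, 1, 2, 0, 3]
Patterns do not match
Same pattern = No


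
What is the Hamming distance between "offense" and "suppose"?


Comparing character by character (same length = 7):
  Pos 0: 'o' vs 's' !=
  Pos 1: 'f' vs 'u' !=
  Pos 2: 'f' vs 'p' !=
  Pos 3: 'e' vs 'p' !=
  Pos 4: 'n' vs 'o' !=
  Pos 5: 's' vs 's' =
  Pos 6: 'e' vs 'e' =
Hamming distance = 5


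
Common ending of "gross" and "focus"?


Word 1: "gross"
Word 2: "focus"
Comparing from end:
  Pos -1: 's' == 's'
  Pos -2: 's' != 'u' (stop)
LCS = "s" (length 1)


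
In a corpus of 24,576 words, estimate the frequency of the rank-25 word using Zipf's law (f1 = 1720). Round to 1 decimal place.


Zipf's law: f(r) = f(1) / r
f(1) = 1720
f(25) = 1720 / 25
= 68.8 occurrences


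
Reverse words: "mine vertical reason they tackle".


Original: "mine vertical reason they tackle"
Words (1..n): mine | vertical | reason | they | tackle
Reversed (n..1): tackle | they | reason | vertical | mine
Result = "tackle they reason vertical mine"


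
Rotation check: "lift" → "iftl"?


Word: "lift", Candidate: "iftl"
Method: check if candidate is substring of word+word
"liftlift" contains "iftl"? Yes
Is rotation = Yes


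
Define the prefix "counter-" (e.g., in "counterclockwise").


Prefix: counter-
As in: counterclockwise -> counter- + clockwise
Meaning = against / opposite


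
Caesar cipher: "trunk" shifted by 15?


Word: "trunk"
Shift: 15
Each letter → (letter + shift) mod 26:
  't' (19) + 15 = 8 → 'i'
  'r' (17) + 15 = 6 → 'g'
  'u' (20) + 15 = 9 → 'j'
  'n' (13) + 15 = 2 → 'c'
  'k' (10) + 15 = 25 → 'z'
Result = "igjcz"


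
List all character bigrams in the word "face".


Word: "face" (length 4)
Number of bigrams = 4 - 2 + 1 = 3
  Position 0: "fa"
  Position 1: "ac"
  Position 2: "ce"
Bigrams = "fa", "ac", "ce"


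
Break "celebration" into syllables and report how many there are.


Word: "celebration"
Syllable breakdown: cel / e / bra / tion
Counting: 4 parts
= 4 syllables


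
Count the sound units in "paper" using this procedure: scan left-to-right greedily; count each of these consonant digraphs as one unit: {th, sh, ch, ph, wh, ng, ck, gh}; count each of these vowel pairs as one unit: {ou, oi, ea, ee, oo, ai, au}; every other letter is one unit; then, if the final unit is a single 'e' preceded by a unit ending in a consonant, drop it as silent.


Word: "paper" (5 letters)
Left-to-right scan:
  [1] 'p' (letter)
  [2] 'a' (letter)
  [3] 'p' (letter)
  [4] 'e' (letter)
  [5] 'r' (letter)
Units from scan: 5
Sound units = 5 units


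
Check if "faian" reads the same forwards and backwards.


Word: "faian"
Reversed: "naiaf"
Forward == Backward? faian != naiaf
Palindrome = No


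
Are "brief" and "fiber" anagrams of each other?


Word 1: "brief" → sorted: befir
Word 2: "fiber" → sorted: befir
Same letters? befir == befir
Anagram = Yes


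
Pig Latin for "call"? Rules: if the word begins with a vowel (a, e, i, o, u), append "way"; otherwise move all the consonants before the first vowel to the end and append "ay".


Word: "call"
Starts with consonant(s) → move to end, add 'ay'
Consonant cluster: "c"
Pig Latin = "allcay"


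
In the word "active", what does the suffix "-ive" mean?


Suffix: -ive
Example: active (act + -ive)
Meaning = tending to


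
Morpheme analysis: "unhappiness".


Word: "unhappiness"
Morphemes: un- / happi / -ness
Each morpheme carries meaning
= 3 morphemes


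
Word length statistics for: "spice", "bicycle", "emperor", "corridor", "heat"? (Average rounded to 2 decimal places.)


Lengths: "spice"=5, "bicycle"=7, "emperor"=7, "corridor"=8, "heat"=4
Sum = 31, Count = 5
Average = 31/5 = 6.20
= avg=6.20, min=4, max=8


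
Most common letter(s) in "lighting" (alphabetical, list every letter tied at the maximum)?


Word: "lighting"
Letter counts:
  'g': 2
  'h': 1
  'i': 2
  'l': 1
  'n': 1
  't': 1
Maximum count = 2
Most frequent = 'g', 'i' (2 times each)


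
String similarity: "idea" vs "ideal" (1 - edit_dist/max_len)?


Word 1: "idea" (length 4)
Word 2: "ideal" (length 5)
One optimal edit sequence:
  1. keep 'i'
  2. keep 'd'
  3. keep 'e'
  4. keep 'a'
  5. insert 'l'  (+1)
Edit distance = 1
Max length = max(4, 5) = 5
Similarity = 1 - 1/5
= 0.8000


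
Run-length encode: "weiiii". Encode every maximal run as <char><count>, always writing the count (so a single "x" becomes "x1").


String: "weiiii"
Scanning for consecutive runs:
  'w' x 1
  'e' x 1
  'i' x 4
RLE = "w1e1i4"


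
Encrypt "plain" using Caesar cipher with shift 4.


Word: "plain"
Shift: 4
Each letter → (letter + shift) mod 26:
  'p' (15) + 4 = 19 → 't'
  'l' (11) + 4 = 15 → 'p'
  'a' (0) + 4 = 4 → 'e'
  'i' (8) + 4 = 12 → 'm'
  'n' (13) + 4 = 17 → 'r'
Result = "tpemr"


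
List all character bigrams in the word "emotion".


Word: "emotion" (length 7)
Number of bigrams = 7 - 2 + 1 = 6
  Position 0: "em"
  Position 1: "mo"
  Position 2: "ot"
  Position 3: "ti"
  Position 4: "io"
  Position 5: "on"
Bigrams = "em", "mo", "ot", "ti", "io", "on"


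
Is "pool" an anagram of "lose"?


Word 1: "lose" → sorted: elos
Word 2: "pool" → sorted: loop
Same letters? elos != loop
Anagram = No


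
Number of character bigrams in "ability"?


Word: "ability" (length 7)
Number of 2-grams = length - 2 + 1 = 7 - 2 + 1
= 6


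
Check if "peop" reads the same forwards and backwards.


Word: "peop"
Reversed: "poep"
Forward == Backward? peop != poep
Palindrome = No


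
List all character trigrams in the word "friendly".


Word: "friendly" (length 8)
Number of trigrams = 8 - 3 + 1 = 6
  Position 0: "fri"
  Position 1: "rie"
  Position 2: "ien"
  Position 3: "end"
  Position 4: "ndl"
  Position 5: "dly"
Trigrams = "fri", "rie", "ien", "end", "ndl", "dly"


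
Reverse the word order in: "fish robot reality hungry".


Original: "fish robot reality hungry"
Words (1..n): fish | robot | reality | hungry
Reversed (n..1): hungry | reality | robot | fish
Result = "hungry reality robot fish"


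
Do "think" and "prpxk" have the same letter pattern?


Pattern of "think": [0, 1, 2, 3, 4]
Pattern of "prpxk": [0, 1, 0, 2, 3]
Patterns do not match
Same pattern = No


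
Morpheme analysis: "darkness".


Word: "darkness"
Morphemes: dark + -ness
Each morpheme carries meaning
= 2 morphemes


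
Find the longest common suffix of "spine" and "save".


Word 1: "spine"
Word 2: "save"
Comparing from end:
  Pos -1: 'e' == 'e'
  Pos -2: 'n' != 'v' (stop)
LCS = "e" (length 1)


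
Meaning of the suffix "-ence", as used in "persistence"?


Suffix: -ence
Example: persistence = persist + -ence
Meaning = state of


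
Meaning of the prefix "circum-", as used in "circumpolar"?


Prefix: circum-
Example: circumpolar = circum- + polar
Meaning = around


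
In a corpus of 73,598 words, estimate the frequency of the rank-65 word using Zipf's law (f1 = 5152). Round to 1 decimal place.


Zipf's law: f(r) = f(1) / r
f(1) = 5152
f(65) = 5152 / 65
= 79.3 occurrences


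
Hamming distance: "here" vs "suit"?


Comparing character by character (same length = 4):
  Pos 0: 'h' vs 's' !=
  Pos 1: 'e' vs 'u' !=
  Pos 2: 'r' vs 'i' !=
  Pos 3: 'e' vs 't' !=
Hamming distance = 4


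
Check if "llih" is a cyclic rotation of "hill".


Word: "hill", Candidate: "llih"
Method: check if candidate is substring of word+word
"hillhill" contains "llih"? No
Is rotation = No


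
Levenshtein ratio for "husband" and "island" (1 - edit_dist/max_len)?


Word 1: "husband" (length 7)
Word 2: "island" (length 6)
One optimal edit sequence:
  1. delete 'h'  (+1)
  2. substitute 'u' -> 'i'  (+1)
  3. keep 's'
  4. substitute 'b' -> 'l'  (+1)
  5. keep 'a'
  6. keep 'n'
  7. keep 'd'
Edit distance = 3
Max length = max(7, 6) = 7
Similarity = 1 - 3/7
= 0.5714


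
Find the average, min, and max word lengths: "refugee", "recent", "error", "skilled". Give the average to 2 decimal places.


Lengths: "refugee"=7, "recent"=6, "error"=5, "skilled"=7
Sum = 25, Count = 4
Average = 25/4 = 6.25
= avg=6.25, min=5, max=7


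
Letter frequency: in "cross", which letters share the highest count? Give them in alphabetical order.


Word: "cross"
Letter counts:
  'c': 1
  'o': 1
  'r': 1
  's': 2
Maximum count = 2
Most frequent = 's' (2 times each)


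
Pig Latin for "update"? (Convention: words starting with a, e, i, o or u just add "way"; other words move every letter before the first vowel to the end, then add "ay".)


Word: "update"
Starts with vowel → add 'way'
Pig Latin = "updateway"


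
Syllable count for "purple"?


Word: "purple"
Syllable breakdown: pur / ple
Counting: 2 parts
= 2 syllables


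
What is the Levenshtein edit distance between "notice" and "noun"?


Word 1: "notice" (length 6)
Word 2: "noun" (length 4)
One optimal edit sequence (insert/delete/substitute each cost 1):
  1. keep 'n'
  2. keep 'o'
  3. delete 't'  (+1)
  4. delete 'i'  (+1)
  5. substitute 'c' -> 'u'  (+1)
  6. substitute 'e' -> 'n'  (+1)
Total edit operations: 4
Edit distance = 4


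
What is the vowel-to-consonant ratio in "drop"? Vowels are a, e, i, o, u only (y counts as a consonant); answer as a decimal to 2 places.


Word: "drop"
Vowels (a,e,i,o,u): 1
Consonants: 3
Ratio = 1/3
= 0.33


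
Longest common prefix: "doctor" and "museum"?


Word 1: "doctor"
Word 2: "museum"
Comparing from start:
  Pos 0: 'd' != 'm' (stop)
LCP = "" (length 0)


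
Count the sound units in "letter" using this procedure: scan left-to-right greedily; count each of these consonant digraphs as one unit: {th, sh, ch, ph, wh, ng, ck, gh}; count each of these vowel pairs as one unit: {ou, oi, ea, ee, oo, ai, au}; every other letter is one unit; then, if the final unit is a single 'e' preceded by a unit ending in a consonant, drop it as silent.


Word: "letter" (6 letters)
Left-to-right scan:
  [1] 'l' (letter)
  [2] 'e' (letter)
  [3] 't' (letter)
  [4] 't' (letter)
  [5] 'e' (letter)
  [6] 'r' (letter)
Units from scan: 6
Sound units = 6 units


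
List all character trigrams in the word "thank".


Word: "thank" (length 5)
Number of trigrams = 5 - 3 + 1 = 3
  Position 0: "tha"
  Position 1: "han"
  Position 2: "ank"
Trigrams = "tha", "han", "ank"


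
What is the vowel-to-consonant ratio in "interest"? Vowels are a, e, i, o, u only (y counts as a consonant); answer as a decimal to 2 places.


Word: "interest"
Vowels (a,e,i,o,u): 3
Consonants: 5
Ratio = 3/5
= 0.60


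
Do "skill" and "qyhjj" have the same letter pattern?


Pattern of "skill": [0, 1, 2, 3, 3]
Pattern of "qyhjj": [0, 1, 2, 3, 3]
Patterns match
Same pattern = Yes


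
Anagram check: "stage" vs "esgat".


Word 1: "stage" → sorted: aegst
Word 2: "esgat" → sorted: aegst
Same letters? aegst == aegst
Anagram = Yes


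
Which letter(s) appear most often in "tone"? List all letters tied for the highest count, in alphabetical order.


Word: "tone"
Letter counts:
  'e': 1
  'n': 1
  'o': 1
  't': 1
Maximum count = 1
Most frequent = 'e', 'n', 'o', 't' (1 time each)


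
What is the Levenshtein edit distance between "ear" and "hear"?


Word 1: "ear" (length 3)
Word 2: "hear" (length 4)
One optimal edit sequence (insert/delete/substitute each cost 1):
  1. insert 'h'  (+1)
  2. keep 'e'
  3. keep 'a'
  4. keep 'r'
Total edit operations: 1
Edit distance = 1


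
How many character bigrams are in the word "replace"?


Word: "replace" (length 7)
Number of 2-grams = length - 2 + 1 = 7 - 2 + 1
= 6


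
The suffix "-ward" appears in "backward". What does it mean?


Suffix: -ward
As in: backward -> back + -ward
Meaning = in the direction of


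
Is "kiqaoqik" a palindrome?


Word: "kiqaoqik"
Reversed: "kiqoaqik"
Forward == Backward? kiqaoqik != kiqoaqik
Palindrome = No


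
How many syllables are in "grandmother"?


Word: "grandmother"
Syllable breakdown: grand / moth / er
Counting: 3 parts
= 3 syllables


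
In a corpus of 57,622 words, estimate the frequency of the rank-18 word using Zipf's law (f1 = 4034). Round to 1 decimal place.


Zipf's law: f(r) = f(1) / r
f(1) = 4034
f(18) = 4034 / 18
= 224.1 occurrences


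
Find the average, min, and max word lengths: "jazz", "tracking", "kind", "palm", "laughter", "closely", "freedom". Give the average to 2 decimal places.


Lengths: "jazz"=4, "tracking"=8, "kind"=4, "palm"=4, "laughter"=8, "closely"=7, "freedom"=7
Sum = 42, Count = 7
Average = 42/7 = 6.00
= avg=6.00, min=4, max=8


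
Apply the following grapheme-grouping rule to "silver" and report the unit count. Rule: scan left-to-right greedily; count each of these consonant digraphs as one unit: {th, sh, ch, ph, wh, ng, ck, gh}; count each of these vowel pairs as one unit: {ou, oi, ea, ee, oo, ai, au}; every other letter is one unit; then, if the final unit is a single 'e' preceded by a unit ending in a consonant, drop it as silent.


Word: "silver" (6 letters)
Left-to-right scan:
  1. 's' (letter)
  2. 'i' (letter)
  3. 'l' (letter)
  4. 'v' (letter)
  5. 'e' (letter)
  6. 'r' (letter)
Units from scan: 6
Sound units = 6 units


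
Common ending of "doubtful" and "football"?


Word 1: "doubtful"
Word 2: "football"
Comparing from end:
  Pos -1: 'l' == 'l'
  Pos -2: 'u' != 'l' (stop)
LCS = "l" (length 1)


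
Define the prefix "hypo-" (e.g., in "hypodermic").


Prefix: hypo-
Example: hypodermic (hypo- + dermic)
Meaning = under / below normal


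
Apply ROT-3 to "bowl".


Word: "bowl"
Shift: 3
Each letter → (letter + shift) mod 26:
  'b' (1) + 3 = 4 → 'e'
  'o' (14) + 3 = 17 → 'r'
  'w' (22) + 3 = 25 → 'z'
  'l' (11) + 3 = 14 → 'o'
Result = "erzo"


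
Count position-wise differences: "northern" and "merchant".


Comparing character by character (same length = 8):
  Pos 0: 'n' vs 'm' !=
  Pos 1: 'o' vs 'e' !=
  Pos 2: 'r' vs 'r' =
  Pos 3: 't' vs 'c' !=
  Pos 4: 'h' vs 'h' =
  Pos 5: 'e' vs 'a' !=
  Pos 6: 'r' vs 'n' !=
  Pos 7: 'n' vs 't' !=
Hamming distance = 6


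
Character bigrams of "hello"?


Word: "hello" (length 5)
Number of bigrams = 5 - 2 + 1 = 4
  Position 0: "he"
  Position 1: "el"
  Position 2: "ll"
  Position 3: "lo"
Bigrams = "he", "el", "ll", "lo"


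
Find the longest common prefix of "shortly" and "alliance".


Word 1: "shortly"
Word 2: "alliance"
Comparing from start:
  Pos 0: 's' != 'a' (stop)
LCP = "" (length 0)


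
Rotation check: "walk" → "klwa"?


Word: "walk", Candidate: "klwa"
Method: check if candidate is substring of word+word
"walkwalk" contains "klwa"? No
Is rotation = No


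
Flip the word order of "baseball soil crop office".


Original: "baseball soil crop office"
Words (1..n): baseball | soil | crop | office
Reversed (n..1): office | crop | soil | baseball
Result = "office crop soil baseball"


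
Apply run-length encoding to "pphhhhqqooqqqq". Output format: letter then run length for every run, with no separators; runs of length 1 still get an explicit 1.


String: "pphhhhqqooqqqq"
Scanning for consecutive runs:
  'p' x 2
  'h' x 4
  'q' x 2
  'o' x 2
  'q' x 4
RLE = "p2h4q2o2q4"


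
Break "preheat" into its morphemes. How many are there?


Word: "preheat"
Morphemes: pre- + heat
Each morpheme carries meaning
= 2 morphemes


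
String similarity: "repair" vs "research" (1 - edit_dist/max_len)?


Word 1: "repair" (length 6)
Word 2: "research" (length 8)
One optimal edit sequence:
  1. keep 'r'
  2. keep 'e'
  3. insert 's'  (+1)
  4. substitute 'p' -> 'e'  (+1)
  5. keep 'a'
  6. insert 'r'  (+1)
  7. substitute 'i' -> 'c'  (+1)
  8. substitute 'r' -> 'h'  (+1)
Edit distance = 5
Max length = max(6, 8) = 8
Similarity = 1 - 5/8
= 0.3750


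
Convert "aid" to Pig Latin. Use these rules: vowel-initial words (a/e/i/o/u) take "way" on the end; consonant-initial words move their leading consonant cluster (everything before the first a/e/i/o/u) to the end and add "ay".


Word: "aid"
Starts with vowel → add 'way'
Pig Latin = "aidway"


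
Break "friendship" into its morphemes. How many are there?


Word: "friendship"
Morphemes: friend | -ship
Each morpheme carries meaning
= 2 morphemes


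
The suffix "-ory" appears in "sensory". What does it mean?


Suffix: -ory
Example: sensory (sense + -ory, with a spelling change)
Meaning = relating to / place for


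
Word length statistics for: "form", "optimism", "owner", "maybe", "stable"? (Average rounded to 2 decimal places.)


Lengths: "form"=4, "optimism"=8, "owner"=5, "maybe"=5, "stable"=6
Sum = 28, Count = 5
Average = 28/5 = 5.60
= avg=5.60, min=4, max=8


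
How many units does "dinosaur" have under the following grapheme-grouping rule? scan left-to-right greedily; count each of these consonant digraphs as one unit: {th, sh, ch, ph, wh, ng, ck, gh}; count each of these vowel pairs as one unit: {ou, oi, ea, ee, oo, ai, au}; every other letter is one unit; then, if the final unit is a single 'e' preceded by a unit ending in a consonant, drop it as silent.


Word: "dinosaur" (8 letters)
Left-to-right scan:
  (1) 'd' (letter)
  (2) 'i' (letter)
  (3) 'n' (letter)
  (4) 'o' (letter)
  (5) 's' (letter)
  (6) 'au' (vowel-pair)
  (7) 'r' (letter)
Units from scan: 7
Sound units = 7 units


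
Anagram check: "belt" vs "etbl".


Word 1: "belt" → sorted: belt
Word 2: "etbl" → sorted: belt
Same letters? belt == belt
Anagram = Yes


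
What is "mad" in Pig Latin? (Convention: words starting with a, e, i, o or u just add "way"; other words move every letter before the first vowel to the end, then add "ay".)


Word: "mad"
Starts with consonant(s) → move to end, add 'ay'
Consonant cluster: "m"
Pig Latin = "admay"


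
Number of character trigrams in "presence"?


Word: "presence" (length 8)
Number of 3-grams = length - 3 + 1 = 8 - 3 + 1
= 6


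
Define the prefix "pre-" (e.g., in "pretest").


Prefix: pre-
Example: pretest = pre- + test
Meaning = before


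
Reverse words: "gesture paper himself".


Original: "gesture paper himself"
Words (1..n): gesture | paper | himself
Reversed (n..1): himself | paper | gesture
Result = "himself paper gesture"


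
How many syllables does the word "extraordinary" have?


Word: "extraordinary"
Syllable breakdown: ex · traor · di · nar · y
Counting: 5 parts
= 5 syllables


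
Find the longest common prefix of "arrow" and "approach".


Word 1: "arrow"
Word 2: "approach"
Comparing from start:
  Pos 0: 'a' == 'a'
  Pos 1: 'r' != 'p' (stop)
LCP = "a" (length 1)


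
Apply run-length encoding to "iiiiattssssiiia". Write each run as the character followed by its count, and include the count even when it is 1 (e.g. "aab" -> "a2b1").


String: "iiiiattssssiiia"
Scanning for consecutive runs:
  'i' x 4
  'a' x 1
  't' x 2
  's' x 4
  'i' x 3
  'a' x 1
RLE = "i4a1t2s4i3a1"


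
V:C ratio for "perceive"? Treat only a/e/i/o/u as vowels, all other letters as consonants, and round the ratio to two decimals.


Word: "perceive"
Vowels (a,e,i,o,u): 4
Consonants: 4
Ratio = 4/4
= 1.00


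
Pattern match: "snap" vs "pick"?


Pattern of "snap": [0, 1, 2, 3]
Pattern of "pick": [0, 1, 2, 3]
Patterns match
Same pattern = Yes


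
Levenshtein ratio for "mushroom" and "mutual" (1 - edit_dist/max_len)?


Word 1: "mushroom" (length 8)
Word 2: "mutual" (length 6)
One optimal edit sequence:
  1. keep 'm'
  2. keep 'u'
  3. delete 's'  (+1)
  4. delete 'h'  (+1)
  5. substitute 'r' -> 't'  (+1)
  6. substitute 'o' -> 'u'  (+1)
  7. substitute 'o' -> 'a'  (+1)
  8. substitute 'm' -> 'l'  (+1)
Edit distance = 6
Max length = max(8, 6) = 8
Similarity = 1 - 6/8
= 0.2500


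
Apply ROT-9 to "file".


Word: "file"
Shift: 9
Each letter → (letter + shift) mod 26:
  'f' (5) + 9 = 14 → 'o'
  'i' (8) + 9 = 17 → 'r'
  'l' (11) + 9 = 20 → 'u'
  'e' (4) + 9 = 13 → 'n'
Result = "orun"


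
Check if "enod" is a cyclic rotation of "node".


Word: "node", Candidate: "enod"
Method: check if candidate is substring of word+word
"nodenode" contains "enod"? Yes
Is rotation = Yes


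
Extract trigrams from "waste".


Word: "waste" (length 5)
Number of trigrams = 5 - 3 + 1 = 3
  Position 0: "was"
  Position 1: "ast"
  Position 2: "ste"
Trigrams = "was", "ast", "ste"


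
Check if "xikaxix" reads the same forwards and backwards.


Word: "xikaxix"
Reversed: "xixakix"
Forward == Backward? xikaxix != xixakix
Palindrome = No


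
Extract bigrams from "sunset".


Word: "sunset" (length 6)
Number of bigrams = 6 - 2 + 1 = 5
  Position 0: "su"
  Position 1: "un"
  Position 2: "ns"
  Position 3: "se"
  Position 4: "et"
Bigrams = "su", "un", "ns", "se", "et"


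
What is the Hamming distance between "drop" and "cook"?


Comparing character by character (same length = 4):
  Pos 0: 'd' vs 'c' !=
  Pos 1: 'r' vs 'o' !=
  Pos 2: 'o' vs 'o' =
  Pos 3: 'p' vs 'k' !=
Hamming distance = 3


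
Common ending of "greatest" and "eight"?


Word 1: "greatest"
Word 2: "eight"
Comparing from end:
  Pos -1: 't' == 't'
  Pos -2: 's' != 'h' (stop)
LCS = "t" (length 1)


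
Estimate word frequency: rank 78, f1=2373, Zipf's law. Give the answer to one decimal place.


Zipf's law: f(r) = f(1) / r
f(1) = 2373
f(78) = 2373 / 78
= 30.4 occurrences


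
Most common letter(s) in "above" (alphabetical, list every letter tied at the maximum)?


Word: "above"
Letter counts:
  'a': 1
  'b': 1
  'e': 1
  'o': 1
  'v': 1
Maximum count = 1
Most frequent = 'a', 'b', 'e', 'o', 'v' (1 time each)


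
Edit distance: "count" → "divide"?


Word 1: "count" (length 5)
Word 2: "divide" (length 6)
One optimal edit sequence (insert/delete/substitute each cost 1):
  1. insert 'd'  (+1)
  2. substitute 'c' -> 'i'  (+1)
  3. substitute 'o' -> 'v'  (+1)
  4. substitute 'u' -> 'i'  (+1)
  5. substitute 'n' -> 'd'  (+1)
  6. substitute 't' -> 'e'  (+1)
Total edit operations: 6
Edit distance = 6


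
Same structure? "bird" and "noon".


Pattern of "bird": [0, 1, 2, 3]
Pattern of "noon": [0, 1, 1, 0]
Patterns do not match
Same pattern = No


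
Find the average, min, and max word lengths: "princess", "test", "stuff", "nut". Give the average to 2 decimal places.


Lengths: "princess"=8, "test"=4, "stuff"=5, "nut"=3
Sum = 20, Count = 4
Average = 20/4 = 5.00
= avg=5.00, min=3, max=8


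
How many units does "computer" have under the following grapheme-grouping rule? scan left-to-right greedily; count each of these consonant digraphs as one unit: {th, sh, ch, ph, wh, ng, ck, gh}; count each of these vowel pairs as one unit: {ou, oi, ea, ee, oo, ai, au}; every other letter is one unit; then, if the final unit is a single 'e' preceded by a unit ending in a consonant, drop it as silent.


Word: "computer" (8 letters)
Left-to-right scan:
  (1) 'c' (letter)
  (2) 'o' (letter)
  (3) 'm' (letter)
  (4) 'p' (letter)
  (5) 'u' (letter)
  (6) 't' (letter)
  (7) 'e' (letter)
  (8) 'r' (letter)
Units from scan: 8
Sound units = 8 units


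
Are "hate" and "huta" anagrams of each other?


Word 1: "hate" → sorted: aeht
Word 2: "huta" → sorted: ahtu
Same letters? aeht != ahtu
Anagram = No


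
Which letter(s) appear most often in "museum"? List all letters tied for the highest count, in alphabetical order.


Word: "museum"
Letter counts:
  'e': 1
  'm': 2
  's': 1
  'u': 2
Maximum count = 2
Most frequent = 'm', 'u' (2 times each)


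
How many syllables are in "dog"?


Word: "dog"
Syllable breakdown: dog
Counting: 1 part
= 1 syllable


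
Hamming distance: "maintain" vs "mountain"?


Comparing character by character (same length = 8):
  Pos 0: 'm' vs 'm' =
  Pos 1: 'a' vs 'o' !=
  Pos 2: 'i' vs 'u' !=
  Pos 3: 'n' vs 'n' =
  Pos 4: 't' vs 't' =
  Pos 5: 'a' vs 'a' =
  Pos 6: 'i' vs 'i' =
  Pos 7: 'n' vs 'n' =
Hamming distance = 2


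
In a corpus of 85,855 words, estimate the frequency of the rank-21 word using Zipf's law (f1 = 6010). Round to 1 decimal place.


Zipf's law: f(r) = f(1) / r
f(1) = 6010
f(21) = 6010 / 21
= 286.2 occurrences


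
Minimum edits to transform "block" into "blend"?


Word 1: "block" (length 5)
Word 2: "blend" (length 5)
One optimal edit sequence (insert/delete/substitute each cost 1):
  1. keep 'b'
  2. keep 'l'
  3. substitute 'o' -> 'e'  (+1)
  4. substitute 'c' -> 'n'  (+1)
  5. substitute 'k' -> 'd'  (+1)
Total edit operations: 3
Edit distance = 3


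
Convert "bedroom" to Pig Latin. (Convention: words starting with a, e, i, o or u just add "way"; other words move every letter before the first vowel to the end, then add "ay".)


Word: "bedroom"
Starts with consonant(s) → move to end, add 'ay'
Consonant cluster: "b"
Pig Latin = "edroombay"


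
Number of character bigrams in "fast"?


Word: "fast" (length 4)
Number of 2-grams = length - 2 + 1 = 4 - 2 + 1
= 3


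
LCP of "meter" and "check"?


Word 1: "meter"
Word 2: "check"
Comparing from start:
  Pos 0: 'm' != 'c' (stop)
LCP = "" (length 0)
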